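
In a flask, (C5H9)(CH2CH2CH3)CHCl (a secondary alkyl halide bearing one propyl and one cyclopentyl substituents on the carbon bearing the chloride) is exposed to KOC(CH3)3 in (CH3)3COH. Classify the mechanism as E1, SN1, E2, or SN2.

E2

Conditions: a strong/bulky base with a secondary substrate bearing a β-hydrogen.
These conditions are the textbook signature of the E2 pathway.
A strong (often hindered) base removes a β-H in concert with loss of the leaving group — bimolecular elimination.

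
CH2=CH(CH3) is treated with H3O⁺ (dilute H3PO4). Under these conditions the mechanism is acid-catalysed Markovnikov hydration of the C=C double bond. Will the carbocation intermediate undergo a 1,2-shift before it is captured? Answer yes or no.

The first-formed carbocation is secondary.
No single 1,2-shift to an adjacent carbon would produce a more-substituted cation than the one already present, so no rearrangement occurs.

no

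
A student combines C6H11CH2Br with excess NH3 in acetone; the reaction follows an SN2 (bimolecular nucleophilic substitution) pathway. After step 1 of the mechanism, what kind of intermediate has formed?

ammonium ion

Step 1: A lone pair on the N of NH3 attacks the α-carbon from the back side while the C–Br bond breaks; both bonding electrons leave with Br⁻. The product of this concerted step is an alkylammonium ion.
After step 1 the species present is an ammonium ion.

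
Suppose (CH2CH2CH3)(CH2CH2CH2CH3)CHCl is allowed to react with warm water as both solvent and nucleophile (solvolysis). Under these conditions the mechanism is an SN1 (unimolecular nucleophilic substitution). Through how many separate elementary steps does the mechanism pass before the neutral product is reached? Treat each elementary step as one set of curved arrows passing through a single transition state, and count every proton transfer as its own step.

3

Step 1: The C–Cl bond breaks with both electrons going to the chloride; Cl⁻ leaves and a secondary carbocation remains.
(No 1,2-shift: no single shift to an adjacent carbon would give a more stable cation.)
Step 2: H2O donates an oxygen lone pair into the empty p orbital of the cation, giving a protonated alcohol (an oxonium ion).
Step 3: Deprotonation of the oxonium oxygen by solvent water yields the neutral alcohol.
Total: 3 elementary steps.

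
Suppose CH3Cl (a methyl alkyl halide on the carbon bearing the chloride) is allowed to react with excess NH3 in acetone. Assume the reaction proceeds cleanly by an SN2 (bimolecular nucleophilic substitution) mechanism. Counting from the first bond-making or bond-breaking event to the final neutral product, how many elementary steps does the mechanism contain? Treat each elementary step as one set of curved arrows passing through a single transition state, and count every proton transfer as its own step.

Step 1: A lone pair on the N of NH3 attacks the α-carbon from the back side while the C–Cl bond breaks; both bonding electrons leave with Cl⁻. The product of this concerted step is an alkylammonium ion.
Step 2: A second equivalent of NH3 removes a proton from the N, giving the neutral product.
Total: 2 elementary steps.

2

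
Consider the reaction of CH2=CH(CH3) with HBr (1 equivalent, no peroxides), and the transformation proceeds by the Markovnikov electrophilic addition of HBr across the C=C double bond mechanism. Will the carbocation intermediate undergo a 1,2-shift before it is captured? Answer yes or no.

no

The first-formed carbocation is secondary.
No single 1,2-shift to an adjacent carbon would produce a more-substituted cation than the one already present, so no rearrangement occurs.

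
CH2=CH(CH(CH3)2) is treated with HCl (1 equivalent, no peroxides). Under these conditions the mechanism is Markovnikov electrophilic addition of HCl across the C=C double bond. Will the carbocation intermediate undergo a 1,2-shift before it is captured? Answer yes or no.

yes

The first-formed carbocation is secondary.
The adjacent isopropyl carbon already bears 2 other carbon substituents and has a hydrogen to migrate; after a 1,2-hydride shift from that carbon the positive charge sits on a tertiary centre.
Tertiary is more stable than secondary, so the shift occurs.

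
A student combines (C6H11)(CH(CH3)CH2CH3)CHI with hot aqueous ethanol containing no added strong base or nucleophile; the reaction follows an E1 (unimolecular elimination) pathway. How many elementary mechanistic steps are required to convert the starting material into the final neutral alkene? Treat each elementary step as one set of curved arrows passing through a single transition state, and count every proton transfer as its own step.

3

Step 1: Unassisted departure of I⁻ (taking the C–I bonding pair) generates a secondary carbocation.
Step 2: A 1,2-hydride shift from the adjacent sec-butyl carbon moves the positive charge from the secondary centre to an adjacent carbon, generating a more stable tertiary carbocation.
Step 3: A water (or ethanol) molecule (solvent) deprotonates a β-carbon; as the C–H bond breaks, those electrons form the new alkene π bond.
Total: 3 elementary steps.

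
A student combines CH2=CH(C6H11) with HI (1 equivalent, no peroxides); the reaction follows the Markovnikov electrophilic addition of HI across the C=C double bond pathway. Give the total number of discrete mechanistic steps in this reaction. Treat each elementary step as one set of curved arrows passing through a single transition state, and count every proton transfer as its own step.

Step 1: Protonation of the alkene by HI: the π bond acts as the nucleophile and picks up H⁺, giving the more stable (Markovnikov) secondary carbocation. The H–I bond breaks heterolytically, releasing I⁻.
Step 2: A hydride (H with its bonding pair) migrates from the adjacent cyclohexyl carbon to the cationic centre — a 1,2-hydride shift — upgrading the secondary cation to a tertiary one.
Step 3: Nucleophilic attack by I⁻ on the carbocation completes the addition, giving R–I.
Total: 3 elementary steps.

3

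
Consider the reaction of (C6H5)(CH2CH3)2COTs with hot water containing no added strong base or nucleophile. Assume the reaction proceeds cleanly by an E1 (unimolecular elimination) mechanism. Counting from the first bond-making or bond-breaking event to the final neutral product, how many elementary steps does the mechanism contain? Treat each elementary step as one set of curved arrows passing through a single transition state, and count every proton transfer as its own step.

2

Step 1: Rate-determining heterolysis of the C–O bond gives TsO⁻ and a tertiary carbocation.
(No 1,2-shift: no single shift to an adjacent carbon would give a more stable cation.)
Step 2: A weak base (a water molecule from the solvent) removes a proton from a carbon adjacent to the cationic centre; the electrons of that C–H bond become the new π(C=C) bond, giving the alkene.
Total: 2 elementary steps.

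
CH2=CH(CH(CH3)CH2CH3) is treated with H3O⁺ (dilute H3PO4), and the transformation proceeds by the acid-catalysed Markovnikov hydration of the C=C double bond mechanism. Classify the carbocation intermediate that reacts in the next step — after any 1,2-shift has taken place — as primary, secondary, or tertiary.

Step 1: Electrophilic addition begins with the π(C=C) electrons forming a bond to the proton of H3O⁺. Following Markovnikov's rule, the resulting cation is secondary. H2O is released.
Step 2: A 1,2-hydride shift from the adjacent sec-butyl carbon moves the positive charge from the secondary centre to an adjacent carbon, generating a more stable tertiary carbocation.
The cation rearranges from secondary to tertiary via a 1,2-hydride shift from the adjacent sec-butyl carbon; the tertiary cation is what reacts next.

tertiary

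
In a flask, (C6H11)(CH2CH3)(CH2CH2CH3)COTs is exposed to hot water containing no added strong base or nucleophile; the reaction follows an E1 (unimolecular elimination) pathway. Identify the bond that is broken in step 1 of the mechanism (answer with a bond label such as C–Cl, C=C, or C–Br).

C–O

Step 1: Rate-determining heterolysis of the C–O bond gives TsO⁻ and a tertiary carbocation.
The bond broken in this step is the C–O bond.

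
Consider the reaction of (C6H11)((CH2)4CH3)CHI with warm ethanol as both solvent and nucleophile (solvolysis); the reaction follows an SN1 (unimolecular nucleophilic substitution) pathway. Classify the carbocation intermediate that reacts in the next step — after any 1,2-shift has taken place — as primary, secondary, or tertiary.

tertiary

Step 1: Unassisted departure of I⁻ (taking the C–I bonding pair) generates a secondary carbocation.
Step 2: A 1,2-hydride shift from the adjacent cyclohexyl carbon moves the positive charge from the secondary centre to an adjacent carbon, generating a more stable tertiary carbocation.
The cation rearranges from secondary to tertiary via a 1,2-hydride shift from the adjacent cyclohexyl carbon; the tertiary cation is what reacts next.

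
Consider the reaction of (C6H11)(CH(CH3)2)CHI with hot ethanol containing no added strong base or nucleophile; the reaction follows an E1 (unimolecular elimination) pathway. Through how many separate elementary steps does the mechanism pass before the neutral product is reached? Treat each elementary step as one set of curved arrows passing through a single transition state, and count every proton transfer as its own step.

3

Step 1: Rate-determining heterolysis of the C–I bond gives I⁻ and a secondary carbocation.
Step 2: A 1,2-hydride shift from the adjacent cyclohexyl carbon moves the positive charge from the secondary centre to an adjacent carbon, generating a more stable tertiary carbocation.
Step 3: A weak base (an ethanol molecule from the solvent) removes a proton from a carbon adjacent to the cationic centre; the electrons of that C–H bond become the new π(C=C) bond, giving the alkene.
Total: 3 elementary steps.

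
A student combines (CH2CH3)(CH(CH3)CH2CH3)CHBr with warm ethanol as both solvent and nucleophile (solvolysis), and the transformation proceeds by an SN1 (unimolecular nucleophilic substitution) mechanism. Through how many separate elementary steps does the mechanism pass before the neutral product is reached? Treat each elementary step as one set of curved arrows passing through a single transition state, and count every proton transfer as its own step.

Step 1: Rate-determining heterolysis of the C–Br bond gives Br⁻ and a secondary carbocation.
Step 2: A 1,2-hydride shift from the adjacent sec-butyl carbon moves the positive charge from the secondary centre to an adjacent carbon, generating a more stable tertiary carbocation.
Step 3: Nucleophilic capture: the oxygen of CH3CH2OH bonds to the cationic carbon, producing an oxonium-ion intermediate.
Step 4: A second solvent molecule removes the proton on oxygen, giving the neutral ether product.
Total: 4 elementary steps.

4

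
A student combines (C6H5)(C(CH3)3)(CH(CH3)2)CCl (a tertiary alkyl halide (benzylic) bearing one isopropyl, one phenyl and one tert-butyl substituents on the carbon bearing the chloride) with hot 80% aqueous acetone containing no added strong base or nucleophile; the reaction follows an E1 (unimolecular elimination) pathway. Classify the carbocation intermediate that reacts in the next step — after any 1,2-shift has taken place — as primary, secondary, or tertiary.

Step 1: Unassisted departure of Cl⁻ (taking the C–Cl bonding pair) generates a tertiary carbocation.
No single 1,2-shift to an adjacent carbon would give a more-substituted cation, so no rearrangement occurs.

tertiary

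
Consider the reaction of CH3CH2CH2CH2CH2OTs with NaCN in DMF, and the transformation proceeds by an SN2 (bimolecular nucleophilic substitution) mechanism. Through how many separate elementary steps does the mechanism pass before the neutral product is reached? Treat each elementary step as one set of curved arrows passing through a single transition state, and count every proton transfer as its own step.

1

Step 1: CN⁻ attacks the back face of the α-carbon while TsO⁻ departs with the C–O bonding pair — a single concerted displacement through a pentacoordinate transition state.
Total: 1 elementary step.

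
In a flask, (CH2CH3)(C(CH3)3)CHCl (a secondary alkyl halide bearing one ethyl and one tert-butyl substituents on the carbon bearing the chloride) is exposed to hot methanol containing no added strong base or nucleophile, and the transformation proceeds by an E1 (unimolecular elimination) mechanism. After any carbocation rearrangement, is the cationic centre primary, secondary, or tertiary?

Step 1: Unassisted departure of Cl⁻ (taking the C–Cl bonding pair) generates a secondary carbocation.
Step 2: Carbocation rearrangement: a 1,2-methyl shift from the adjacent tert-butyl carbon converts the initially-formed secondary cation into the more stable tertiary cation.
The cation rearranges from secondary to tertiary via a 1,2-methyl shift from the adjacent tert-butyl carbon; the tertiary cation is what reacts next.

tertiary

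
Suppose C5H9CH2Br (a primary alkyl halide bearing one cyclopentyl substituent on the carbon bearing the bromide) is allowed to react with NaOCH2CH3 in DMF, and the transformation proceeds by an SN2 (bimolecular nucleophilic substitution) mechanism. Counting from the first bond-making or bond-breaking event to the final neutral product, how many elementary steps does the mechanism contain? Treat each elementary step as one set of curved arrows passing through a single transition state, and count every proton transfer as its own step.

Step 1: The ethoxide nucleophile donates a lone pair from O to the α-carbon in a backside attack; simultaneously the C–Br σ-bond breaks and both of its electrons leave with Br⁻. One concerted step with inversion of configuration.
Total: 1 elementary step.

1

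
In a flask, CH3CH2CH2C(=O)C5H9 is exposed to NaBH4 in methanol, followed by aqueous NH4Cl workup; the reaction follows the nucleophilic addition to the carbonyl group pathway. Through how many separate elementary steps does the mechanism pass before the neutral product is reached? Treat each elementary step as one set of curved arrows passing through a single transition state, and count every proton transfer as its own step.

Step 1: H⁻ (delivered from BH4⁻) attacks the sp² carbonyl carbon; the C=O π bond breaks and the electrons end up as a lone pair on the alkoxide oxygen of the tetrahedral intermediate.
Step 2: The alkoxide picks up a proton during aqueous NH4Cl workup to yield an alcohol.
Total: 2 elementary steps.

2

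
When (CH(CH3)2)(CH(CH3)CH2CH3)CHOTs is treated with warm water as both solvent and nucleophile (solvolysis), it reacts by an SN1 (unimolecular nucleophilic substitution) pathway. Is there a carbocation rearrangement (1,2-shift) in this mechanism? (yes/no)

yes

The first-formed carbocation is secondary.
The adjacent sec-butyl carbon already bears 2 other carbon substituents and has a hydrogen to migrate; after a 1,2-hydride shift from that carbon the positive charge sits on a tertiary centre.
Tertiary is more stable than secondary, so the shift occurs.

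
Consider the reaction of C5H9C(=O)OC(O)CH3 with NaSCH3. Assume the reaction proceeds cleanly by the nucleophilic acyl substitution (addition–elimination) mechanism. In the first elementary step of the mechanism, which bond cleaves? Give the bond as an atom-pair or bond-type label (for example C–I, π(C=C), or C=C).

π(C=O)

Step 1: A lone pair on the S of CH3S⁻ attacks the electrophilic acyl carbon; the π(C=O) electrons move onto oxygen, giving a tetrahedral intermediate.
The bond broken in this step is the π(C=O) bond.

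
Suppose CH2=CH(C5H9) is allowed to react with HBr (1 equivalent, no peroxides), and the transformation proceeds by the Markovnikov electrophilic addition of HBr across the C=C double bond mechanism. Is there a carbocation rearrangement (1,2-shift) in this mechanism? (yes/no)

The first-formed carbocation is secondary.
The adjacent cyclopentyl carbon already bears 2 other carbon substituents and has a hydrogen to migrate; after a 1,2-hydride shift from that carbon the positive charge sits on a tertiary centre.
Tertiary is more stable than secondary, so the shift occurs.

yes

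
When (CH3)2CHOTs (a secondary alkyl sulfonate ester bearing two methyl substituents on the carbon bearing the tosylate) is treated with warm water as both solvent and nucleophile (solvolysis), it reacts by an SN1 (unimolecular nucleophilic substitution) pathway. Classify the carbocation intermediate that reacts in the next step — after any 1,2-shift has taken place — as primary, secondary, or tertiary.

Step 1: Ionisation: the C–O σ-bond cleaves heterolytically; both bonding electrons depart with TsO⁻, leaving a secondary carbocation at the α-carbon.
No single 1,2-shift to an adjacent carbon would give a more-substituted cation, so no rearrangement occurs.

secondary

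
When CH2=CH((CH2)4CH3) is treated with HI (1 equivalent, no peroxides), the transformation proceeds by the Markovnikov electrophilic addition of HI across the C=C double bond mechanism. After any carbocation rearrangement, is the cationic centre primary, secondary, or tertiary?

Step 1: Electrophilic addition begins with the π(C=C) electrons forming a bond to the proton of HI. Following Markovnikov's rule, the resulting cation is secondary. The H–I bond breaks heterolytically, releasing I⁻.
No single 1,2-shift to an adjacent carbon would give a more-substituted cation, so no rearrangement occurs.

secondary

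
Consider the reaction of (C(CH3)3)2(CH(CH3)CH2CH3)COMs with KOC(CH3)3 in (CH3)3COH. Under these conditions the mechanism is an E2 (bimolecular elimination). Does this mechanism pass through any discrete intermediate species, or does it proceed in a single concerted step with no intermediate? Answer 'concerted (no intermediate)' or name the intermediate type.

In one step, (CH3)3CO⁻ pulls off a β-proton, the C–O bond cleaves, and a C=C double bond forms between the α- and β-carbons (E2, anti elimination).
All bond changes occur in one transition state; no discrete intermediate is formed.

concerted (no intermediate)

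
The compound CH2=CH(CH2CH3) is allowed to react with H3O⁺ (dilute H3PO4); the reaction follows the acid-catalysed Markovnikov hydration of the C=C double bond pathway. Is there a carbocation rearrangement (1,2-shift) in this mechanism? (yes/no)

The first-formed carbocation is secondary.
No single 1,2-shift to an adjacent carbon would produce a more-substituted cation than the one already present, so no rearrangement occurs.

no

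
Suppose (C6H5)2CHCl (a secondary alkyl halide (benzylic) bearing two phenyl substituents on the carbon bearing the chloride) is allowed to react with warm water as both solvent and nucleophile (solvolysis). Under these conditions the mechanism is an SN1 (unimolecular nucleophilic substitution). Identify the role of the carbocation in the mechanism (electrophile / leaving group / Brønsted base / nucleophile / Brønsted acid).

Step 2: H2O donates an oxygen lone pair into the empty p orbital of the cation, giving a protonated alcohol (an oxonium ion).
The carbocation accepts an electron pair into an empty or π* orbital — it is the electrophile.

electrophile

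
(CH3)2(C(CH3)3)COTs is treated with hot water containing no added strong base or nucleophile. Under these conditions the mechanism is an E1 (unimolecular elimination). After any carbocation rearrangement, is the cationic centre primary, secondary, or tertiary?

Step 1: The C–O bond breaks with both electrons going to the tosylate; TsO⁻ leaves and a tertiary carbocation remains.
No single 1,2-shift to an adjacent carbon would give a more-substituted cation, so no rearrangement occurs.

tertiary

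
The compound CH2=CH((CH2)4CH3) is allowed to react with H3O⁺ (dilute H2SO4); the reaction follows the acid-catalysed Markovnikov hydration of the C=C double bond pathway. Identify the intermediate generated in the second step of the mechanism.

oxonium ion

Step 1: Electrophilic addition begins with the π(C=C) electrons forming a bond to the proton of H3O⁺. Following Markovnikov's rule, the resulting cation is secondary. H2O is released.
Step 2: A lone pair on the oxygen of H2O attacks the carbocation, forming a C–O bond and an oxonium ion (a protonated alcohol).
After step 2 the species present is an oxonium ion.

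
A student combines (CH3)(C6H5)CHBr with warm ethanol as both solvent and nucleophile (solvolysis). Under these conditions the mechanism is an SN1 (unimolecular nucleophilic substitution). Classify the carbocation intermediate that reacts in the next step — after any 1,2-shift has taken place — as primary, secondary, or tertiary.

secondary

Step 1: Unassisted departure of Br⁻ (taking the C–Br bonding pair) generates a secondary carbocation.
No single 1,2-shift to an adjacent carbon would give a more-substituted cation, so no rearrangement occurs.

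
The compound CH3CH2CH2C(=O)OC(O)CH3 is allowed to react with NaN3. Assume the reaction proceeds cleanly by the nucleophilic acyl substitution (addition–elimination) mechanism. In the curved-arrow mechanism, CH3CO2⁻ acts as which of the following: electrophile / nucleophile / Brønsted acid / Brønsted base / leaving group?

leaving group

Step 2: Collapse of the tetrahedral intermediate: the alkoxide oxygen pushes its lone pair back to re-form C=O while CH3CO2⁻ leaves.
CH3CO2⁻ departs with both electrons of the breaking σ-bond — that is the definition of a leaving group.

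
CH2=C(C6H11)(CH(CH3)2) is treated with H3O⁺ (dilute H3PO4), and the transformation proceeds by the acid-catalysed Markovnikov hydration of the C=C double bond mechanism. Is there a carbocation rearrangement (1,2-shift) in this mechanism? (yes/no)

no

The first-formed carbocation is tertiary.
No single 1,2-shift to an adjacent carbon would produce a more-substituted cation than the one already present, so no rearrangement occurs.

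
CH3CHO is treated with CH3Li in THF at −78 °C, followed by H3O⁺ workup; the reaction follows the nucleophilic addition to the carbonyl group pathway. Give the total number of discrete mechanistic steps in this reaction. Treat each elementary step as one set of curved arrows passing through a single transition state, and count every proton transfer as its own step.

Step 1: Nucleophilic addition: the carbanion-like carbon of CH3Li adds to the carbonyl carbon, pushing the π(C=O) electron pair onto oxygen and giving a tetrahedral alkoxide.
Step 2: On H3O⁺ workup the alkoxide oxygen is protonated, giving an alcohol.
Total: 2 elementary steps.

2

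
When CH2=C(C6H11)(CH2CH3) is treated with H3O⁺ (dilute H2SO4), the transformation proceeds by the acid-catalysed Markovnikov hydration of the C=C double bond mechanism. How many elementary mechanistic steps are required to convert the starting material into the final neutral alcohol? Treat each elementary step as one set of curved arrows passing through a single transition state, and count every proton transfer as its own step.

3

Step 1: Electrophilic addition begins with the π(C=C) electrons forming a bond to the proton of H3O⁺. Following Markovnikov's rule, the resulting cation is tertiary. H2O is released.
(No 1,2-shift: no single shift to an adjacent carbon would give a more stable cation.)
Step 2: Nucleophilic capture of the cation by H2O produces the protonated alcohol (an oxonium ion).
Step 3: Deprotonation of the oxonium ion by a water molecule delivers the neutral alcohol and regenerates the acid catalyst.
Total: 3 elementary steps.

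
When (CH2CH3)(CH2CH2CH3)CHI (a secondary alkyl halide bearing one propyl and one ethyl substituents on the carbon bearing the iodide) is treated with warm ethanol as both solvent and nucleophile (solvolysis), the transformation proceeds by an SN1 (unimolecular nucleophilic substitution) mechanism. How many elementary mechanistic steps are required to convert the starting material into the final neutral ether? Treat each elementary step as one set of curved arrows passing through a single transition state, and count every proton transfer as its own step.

Step 1: Ionisation: the C–I σ-bond cleaves heterolytically; both bonding electrons depart with I⁻, leaving a secondary carbocation at the α-carbon.
(No 1,2-shift: no single shift to an adjacent carbon would give a more stable cation.)
Step 2: Nucleophilic capture: the oxygen of CH3CH2OH bonds to the cationic carbon, producing an oxonium-ion intermediate.
Step 3: A second solvent molecule removes the proton on oxygen, giving the neutral ether product.
Total: 3 elementary steps.

3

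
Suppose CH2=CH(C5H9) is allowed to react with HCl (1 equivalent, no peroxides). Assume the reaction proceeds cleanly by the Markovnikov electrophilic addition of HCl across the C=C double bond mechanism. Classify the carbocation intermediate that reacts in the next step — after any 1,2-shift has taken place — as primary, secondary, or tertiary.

Step 1: Protonation of the alkene by HCl: the π bond acts as the nucleophile and picks up H⁺, giving the more stable (Markovnikov) secondary carbocation. The H–Cl bond breaks heterolytically, releasing Cl⁻.
Step 2: A 1,2-hydride shift from the adjacent cyclopentyl carbon moves the positive charge from the secondary centre to an adjacent carbon, generating a more stable tertiary carbocation.
The cation rearranges from secondary to tertiary via a 1,2-hydride shift from the adjacent cyclopentyl carbon; the tertiary cation is what reacts next.

tertiary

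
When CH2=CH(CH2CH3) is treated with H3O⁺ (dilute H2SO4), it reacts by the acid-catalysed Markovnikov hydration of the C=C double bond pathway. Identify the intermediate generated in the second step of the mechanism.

oxonium ion

Step 1: The π electrons of the C=C bond attack a proton of H3O⁺; Markovnikov addition places the new C–H on the less-substituted alkene carbon, so the positive charge ends up on the more-substituted carbon — a secondary carbocation. H2O is released.
Step 2: Nucleophilic capture of the cation by H2O produces the protonated alcohol (an oxonium ion).
After step 2 the species present is an oxonium ion.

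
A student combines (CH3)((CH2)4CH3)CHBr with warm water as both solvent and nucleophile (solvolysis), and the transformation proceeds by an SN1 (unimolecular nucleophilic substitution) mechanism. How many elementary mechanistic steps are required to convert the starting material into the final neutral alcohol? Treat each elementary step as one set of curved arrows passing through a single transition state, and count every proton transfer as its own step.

Step 1: Rate-determining heterolysis of the C–Br bond gives Br⁻ and a secondary carbocation.
(No 1,2-shift: no single shift to an adjacent carbon would give a more stable cation.)
Step 2: A lone pair on the oxygen of H2O attacks the carbocation, forming a new C–O σ-bond and an oxonium ion.
Step 3: Deprotonation of the oxonium oxygen by solvent water yields the neutral alcohol.
Total: 3 elementary steps.

3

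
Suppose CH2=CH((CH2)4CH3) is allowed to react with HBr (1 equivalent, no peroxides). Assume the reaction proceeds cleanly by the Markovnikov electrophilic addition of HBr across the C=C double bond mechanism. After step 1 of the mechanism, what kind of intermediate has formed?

secondary carbocation

Step 1: Protonation of the alkene by HBr: the π bond acts as the nucleophile and picks up H⁺, giving the more stable (Markovnikov) secondary carbocation. The H–Br bond breaks heterolytically, releasing Br⁻.
After step 1 the species present is a secondary carbocation.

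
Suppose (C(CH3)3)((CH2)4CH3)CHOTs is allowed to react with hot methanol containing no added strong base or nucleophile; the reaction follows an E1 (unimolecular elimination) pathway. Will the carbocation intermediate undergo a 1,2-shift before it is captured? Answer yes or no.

The first-formed carbocation is secondary.
The adjacent tert-butyl carbon has no hydrogen but bears methyl groups; migration of one methyl with its bonding pair (a 1,2-methyl shift) places the charge on a tertiary centre.
Tertiary is more stable than secondary, so the shift occurs.

yes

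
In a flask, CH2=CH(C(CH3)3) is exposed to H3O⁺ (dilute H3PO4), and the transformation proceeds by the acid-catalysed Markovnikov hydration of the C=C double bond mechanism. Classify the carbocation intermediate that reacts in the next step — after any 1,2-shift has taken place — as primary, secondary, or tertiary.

Step 1: The π electrons of the C=C bond attack a proton of H3O⁺; Markovnikov addition places the new C–H on the less-substituted alkene carbon, so the positive charge ends up on the more-substituted carbon — a secondary carbocation. H2O is released.
Step 2: Carbocation rearrangement: a 1,2-methyl shift from the adjacent tert-butyl carbon converts the initially-formed secondary cation into the more stable tertiary cation.
The cation rearranges from secondary to tertiary via a 1,2-methyl shift from the adjacent tert-butyl carbon; the tertiary cation is what reacts next.

tertiary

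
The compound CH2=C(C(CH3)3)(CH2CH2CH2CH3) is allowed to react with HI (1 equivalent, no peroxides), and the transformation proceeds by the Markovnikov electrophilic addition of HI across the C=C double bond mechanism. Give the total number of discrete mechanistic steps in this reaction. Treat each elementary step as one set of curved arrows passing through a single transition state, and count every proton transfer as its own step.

2

Step 1: Protonation of the alkene by HI: the π bond acts as the nucleophile and picks up H⁺, giving the more stable (Markovnikov) tertiary carbocation. The H–I bond breaks heterolytically, releasing I⁻.
(No 1,2-shift: no single shift to an adjacent carbon would give a more stable cation.)
Step 2: I⁻ captures the cation: a lone pair on I⁻ fills the empty p orbital, producing the alkyl halide product.
Total: 2 elementary steps.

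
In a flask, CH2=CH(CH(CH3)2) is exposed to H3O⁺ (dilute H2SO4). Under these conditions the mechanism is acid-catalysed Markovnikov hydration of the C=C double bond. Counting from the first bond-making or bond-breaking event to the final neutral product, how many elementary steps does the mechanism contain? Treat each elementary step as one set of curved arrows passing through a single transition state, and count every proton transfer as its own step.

Step 1: The π electrons of the C=C bond attack a proton of H3O⁺; Markovnikov addition places the new C–H on the less-substituted alkene carbon, so the positive charge ends up on the more-substituted carbon — a secondary carbocation. H2O is released.
Step 2: Carbocation rearrangement: a 1,2-hydride shift from the adjacent isopropyl carbon converts the initially-formed secondary cation into the more stable tertiary cation.
Step 3: A lone pair on the oxygen of H2O attacks the carbocation, forming a C–O bond and an oxonium ion (a protonated alcohol).
Step 4: Proton transfer from the O–H of the oxonium ion to H2O completes the catalytic cycle and yields the alcohol.
Total: 4 elementary steps.

4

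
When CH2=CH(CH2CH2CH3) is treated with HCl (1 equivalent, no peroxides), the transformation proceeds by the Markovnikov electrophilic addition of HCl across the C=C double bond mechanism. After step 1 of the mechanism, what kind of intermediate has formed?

secondary carbocation

Step 1: Electrophilic addition begins with the π(C=C) electrons forming a bond to the proton of HCl. Following Markovnikov's rule, the resulting cation is secondary. The H–Cl bond breaks heterolytically, releasing Cl⁻.
After step 1 the species present is a secondary carbocation.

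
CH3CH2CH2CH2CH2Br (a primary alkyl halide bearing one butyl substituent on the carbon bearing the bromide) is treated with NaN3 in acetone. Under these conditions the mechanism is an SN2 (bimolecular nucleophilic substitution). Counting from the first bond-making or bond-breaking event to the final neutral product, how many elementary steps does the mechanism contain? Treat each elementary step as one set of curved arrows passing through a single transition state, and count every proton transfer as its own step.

Step 1: Backside attack by N3⁻ on the carbon bearing the bromide: the new C–N bond forms as the C–Br bond breaks, with Walden inversion at carbon.
Total: 1 elementary step.

1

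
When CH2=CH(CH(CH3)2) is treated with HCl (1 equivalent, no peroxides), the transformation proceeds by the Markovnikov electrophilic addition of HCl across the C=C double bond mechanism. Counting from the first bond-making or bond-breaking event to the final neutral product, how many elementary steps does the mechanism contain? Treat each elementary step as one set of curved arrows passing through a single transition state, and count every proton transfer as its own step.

Step 1: Protonation of the alkene by HCl: the π bond acts as the nucleophile and picks up H⁺, giving the more stable (Markovnikov) secondary carbocation. The H–Cl bond breaks heterolytically, releasing Cl⁻.
Step 2: A hydride (H with its bonding pair) migrates from the adjacent isopropyl carbon to the cationic centre — a 1,2-hydride shift — upgrading the secondary cation to a tertiary one.
Step 3: The Cl⁻ anion donates a lone pair to the carbocation, forming the new C–Cl σ-bond and giving the neutral alkyl halide.
Total: 3 elementary steps.

3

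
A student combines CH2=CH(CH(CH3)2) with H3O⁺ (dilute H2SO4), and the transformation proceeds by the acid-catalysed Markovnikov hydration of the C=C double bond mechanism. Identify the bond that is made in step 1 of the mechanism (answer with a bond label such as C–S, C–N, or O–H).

Step 1: Electrophilic addition begins with the π(C=C) electrons forming a bond to the proton of H3O⁺. Following Markovnikov's rule, the resulting cation is secondary. H2O is released.
The bond formed in this step is the C–H bond.

C–H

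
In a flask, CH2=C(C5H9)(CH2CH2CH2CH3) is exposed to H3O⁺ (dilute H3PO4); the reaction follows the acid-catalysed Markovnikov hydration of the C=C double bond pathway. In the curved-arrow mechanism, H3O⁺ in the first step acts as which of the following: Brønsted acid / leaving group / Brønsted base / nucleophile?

Brønsted acid

Step 1: The π electrons of the C=C bond attack a proton of H3O⁺; Markovnikov addition places the new C–H on the less-substituted alkene carbon, so the positive charge ends up on the more-substituted carbon — a tertiary carbocation. H2O is released.
H3O⁺ in the first step donates a proton in a proton-transfer step — a Brønsted acid.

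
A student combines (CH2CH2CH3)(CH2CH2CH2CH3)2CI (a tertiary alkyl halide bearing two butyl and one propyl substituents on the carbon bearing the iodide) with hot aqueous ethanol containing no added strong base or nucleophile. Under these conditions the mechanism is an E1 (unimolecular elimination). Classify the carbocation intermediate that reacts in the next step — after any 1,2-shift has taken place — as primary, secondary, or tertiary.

tertiary

Step 1: Unassisted departure of I⁻ (taking the C–I bonding pair) generates a tertiary carbocation.
No single 1,2-shift to an adjacent carbon would give a more-substituted cation, so no rearrangement occurs.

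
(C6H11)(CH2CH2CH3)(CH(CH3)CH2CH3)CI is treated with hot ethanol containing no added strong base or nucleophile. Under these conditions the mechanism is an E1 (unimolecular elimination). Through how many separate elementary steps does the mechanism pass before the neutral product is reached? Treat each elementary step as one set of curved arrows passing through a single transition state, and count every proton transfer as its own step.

2

Step 1: Ionisation: the C–I σ-bond cleaves heterolytically; both bonding electrons depart with I⁻, leaving a tertiary carbocation at the α-carbon.
(No 1,2-shift: no single shift to an adjacent carbon would give a more stable cation.)
Step 2: Loss of a β-proton to an ethanol molecule of the solvent: the C–H bonding pair collapses toward the cationic carbon to form the C=C π bond, yielding the alkene.
Total: 2 elementary steps.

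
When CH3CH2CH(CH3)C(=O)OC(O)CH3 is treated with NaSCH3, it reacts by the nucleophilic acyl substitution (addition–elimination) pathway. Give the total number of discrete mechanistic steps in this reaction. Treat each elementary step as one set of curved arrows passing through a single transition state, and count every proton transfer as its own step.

Step 1: CH3S⁻ adds to the carbonyl carbon; the C=O π electrons shift onto oxygen and a tetrahedral alkoxide intermediate forms.
Step 2: An oxygen lone pair re-forms the C=O π bond as the C–O σ-bond breaks; CH3CO2⁻ is expelled.
Total: 2 elementary steps.

2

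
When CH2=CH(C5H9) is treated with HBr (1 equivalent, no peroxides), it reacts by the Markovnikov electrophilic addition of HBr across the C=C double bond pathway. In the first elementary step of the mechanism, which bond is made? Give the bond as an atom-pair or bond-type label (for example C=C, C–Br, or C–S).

Step 1: Protonation of the alkene by HBr: the π bond acts as the nucleophile and picks up H⁺, giving the more stable (Markovnikov) secondary carbocation. The H–Br bond breaks heterolytically, releasing Br⁻.
The bond formed in this step is the C–H bond.

C–H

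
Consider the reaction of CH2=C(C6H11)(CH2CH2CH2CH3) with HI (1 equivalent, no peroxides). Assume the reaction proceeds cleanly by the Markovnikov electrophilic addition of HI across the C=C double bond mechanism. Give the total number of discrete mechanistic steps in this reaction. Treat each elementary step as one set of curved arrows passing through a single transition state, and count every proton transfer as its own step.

Step 1: Protonation of the alkene by HI: the π bond acts as the nucleophile and picks up H⁺, giving the more stable (Markovnikov) tertiary carbocation. The H–I bond breaks heterolytically, releasing I⁻.
(No 1,2-shift: no single shift to an adjacent carbon would give a more stable cation.)
Step 2: I⁻ captures the cation: a lone pair on I⁻ fills the empty p orbital, producing the alkyl halide product.
Total: 2 elementary steps.

2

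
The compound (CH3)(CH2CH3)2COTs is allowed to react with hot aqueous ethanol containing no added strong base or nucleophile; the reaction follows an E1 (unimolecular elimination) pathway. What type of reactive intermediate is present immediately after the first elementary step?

Step 1: Rate-determining heterolysis of the C–O bond gives TsO⁻ and a tertiary carbocation.
After step 1 the species present is a tertiary carbocation.

tertiary carbocation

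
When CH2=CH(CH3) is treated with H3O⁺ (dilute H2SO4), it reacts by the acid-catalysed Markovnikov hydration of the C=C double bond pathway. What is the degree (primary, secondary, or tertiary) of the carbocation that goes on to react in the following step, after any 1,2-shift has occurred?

Step 1: Electrophilic addition begins with the π(C=C) electrons forming a bond to the proton of H3O⁺. Following Markovnikov's rule, the resulting cation is secondary. H2O is released.
No single 1,2-shift to an adjacent carbon would give a more-substituted cation, so no rearrangement occurs.

secondary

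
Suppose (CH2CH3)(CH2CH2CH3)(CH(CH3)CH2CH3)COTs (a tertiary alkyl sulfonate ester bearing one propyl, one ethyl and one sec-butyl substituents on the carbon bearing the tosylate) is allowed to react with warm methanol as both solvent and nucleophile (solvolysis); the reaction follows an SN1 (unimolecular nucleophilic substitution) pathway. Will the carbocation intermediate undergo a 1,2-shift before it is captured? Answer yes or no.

The first-formed carbocation is tertiary.
No single 1,2-shift to an adjacent carbon would produce a more-substituted cation than the one already present, so no rearrangement occurs.

no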